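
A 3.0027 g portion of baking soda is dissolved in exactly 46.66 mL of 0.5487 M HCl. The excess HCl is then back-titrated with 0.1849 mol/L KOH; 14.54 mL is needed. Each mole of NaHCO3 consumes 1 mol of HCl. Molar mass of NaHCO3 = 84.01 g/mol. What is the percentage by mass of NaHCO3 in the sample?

64.1%

Total n(HCl) added = 0.5487 x 0.04666 = 0.02560 mol.
n(KOH) used = 0.1849 x 0.01454 = 0.002688 mol, which equals the excess n(HCl).
So n(HCl) consumed by the sample = 0.02560 - 0.002688 = 0.02291 mol.
n(NaHCO3) = 0.02291 / 1 = 0.02291 mol.
mass NaHCO3 = 0.02291 x 84.01 = 1.925 g, so %NaHCO3 = 1.925/3.0027 x 100 = 64.1%.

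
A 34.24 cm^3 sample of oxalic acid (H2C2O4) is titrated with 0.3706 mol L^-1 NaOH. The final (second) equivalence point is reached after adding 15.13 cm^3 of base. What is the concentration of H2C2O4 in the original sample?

n(NaOH) = 0.3706 x 0.01513 = 0.005607 mol.
At the final (second) equivalence point, 2 mol OH^- react per mol H2C2O4, so n(H2C2O4) = 0.005607 / 2 = 0.002804 mol.
[H2C2O4] = 0.002804 / 0.03424 L = 0.0819 M.

0.0819 M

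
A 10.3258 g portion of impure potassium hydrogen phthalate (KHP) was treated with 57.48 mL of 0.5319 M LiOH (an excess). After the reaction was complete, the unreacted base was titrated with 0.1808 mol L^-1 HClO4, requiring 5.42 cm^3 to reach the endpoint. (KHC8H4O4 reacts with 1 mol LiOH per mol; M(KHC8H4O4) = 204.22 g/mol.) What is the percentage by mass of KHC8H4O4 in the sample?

58.5%

Total n(LiOH) added = 0.5319 x 0.05748 = 0.03057 mol.
n(HClO4) used = 0.1808 x 0.005420 = 0.0009799 mol, which equals the excess n(LiOH).
So n(LiOH) consumed by the sample = 0.03057 - 0.0009799 = 0.02959 mol.
n(KHC8H4O4) = 0.02959 / 1 = 0.02959 mol.
mass KHC8H4O4 = 0.02959 x 204.22 = 6.044 g, so %KHC8H4O4 = 6.044/10.3258 x 100 = 58.5%.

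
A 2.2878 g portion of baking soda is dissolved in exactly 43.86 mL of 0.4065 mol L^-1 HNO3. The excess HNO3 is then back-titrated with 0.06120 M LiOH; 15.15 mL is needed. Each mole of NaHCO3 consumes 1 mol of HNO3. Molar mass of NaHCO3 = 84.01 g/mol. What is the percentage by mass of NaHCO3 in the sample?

62.1%

Total n(HNO3) added = 0.4065 x 0.04386 = 0.01783 mol.
n(LiOH) used = 0.06120 x 0.01515 = 0.0009272 mol, which equals the excess n(HNO3).
So n(HNO3) consumed by the sample = 0.01783 - 0.0009272 = 0.01690 mol.
n(NaHCO3) = 0.01690 / 1 = 0.01690 mol.
mass NaHCO3 = 0.01690 x 84.01 = 1.420 g, so %NaHCO3 = 1.420/2.2878 x 100 = 62.1%.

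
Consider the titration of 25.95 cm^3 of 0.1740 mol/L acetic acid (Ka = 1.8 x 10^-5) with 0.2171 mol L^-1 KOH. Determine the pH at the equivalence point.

8.86

n(CH3COOH) = 0.1740 x 0.02595 = 0.004515 mol; V(KOH) at equivalence = 0.004515/0.2171 = 0.02080 L.
At equivalence all the acid is converted to CH3COO-; total volume = 0.02595 + 0.02080 = 0.04675 L, so [CH3COO-] = 0.004515/0.04675 = 0.09659 M.
Kb = Kw/Ka = 1.0e-14 / 1.8 x 10^-5 = 5.56e-10.
[OH^-] = sqrt(Kb x [CH3COO-]) = sqrt(5.56e-10 x 0.09659) = 7.33e-6 M.
pOH = 5.14, so pH = 14.00 - 5.14 = 8.86.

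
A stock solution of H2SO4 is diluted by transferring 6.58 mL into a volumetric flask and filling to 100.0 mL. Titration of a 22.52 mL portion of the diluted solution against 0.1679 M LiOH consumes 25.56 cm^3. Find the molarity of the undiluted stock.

1.45 M

n(LiOH) = 0.1679 x 0.02556 = 0.004292 mol.
n(H2SO4) in the aliquot = 0.004292 x 1/2 = 0.002146 mol.
[diluted H2SO4] = 0.002146 / 0.02252 = 0.09528 M.
Dilution factor = 100.0/6.580 = 15.20, so [stock] = 0.09528 x 15.20 = 1.45 M.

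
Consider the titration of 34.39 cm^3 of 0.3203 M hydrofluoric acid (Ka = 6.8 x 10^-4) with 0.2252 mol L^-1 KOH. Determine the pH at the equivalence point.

8.14

n(HF) = 0.3203 x 0.03439 = 0.01102 mol; V(KOH) at equivalence = 0.01102/0.2252 = 0.04891 L.
At equivalence all the acid is converted to F-; total volume = 0.03439 + 0.04891 = 0.08330 L, so [F-] = 0.01102/0.08330 = 0.1322 M.
Kb = Kw/Ka = 1.0e-14 / 6.8 x 10^-4 = 1.47e-11.
[OH^-] = sqrt(Kb x [F-]) = sqrt(1.47e-11 x 0.1322) = 1.39e-6 M.
pOH = 5.86, so pH = 14.00 - 5.86 = 8.14.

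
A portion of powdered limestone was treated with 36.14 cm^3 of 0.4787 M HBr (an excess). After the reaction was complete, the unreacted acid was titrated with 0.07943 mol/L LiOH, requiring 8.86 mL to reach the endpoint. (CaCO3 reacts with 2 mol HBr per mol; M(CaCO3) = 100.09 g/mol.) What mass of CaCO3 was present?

Total n(HBr) added = 0.4787 x 0.03614 = 0.01730 mol.
n(LiOH) used = 0.07943 x 0.008860 = 0.0007037 mol, which equals the excess n(HBr).
So n(HBr) consumed by the sample = 0.01730 - 0.0007037 = 0.01660 mol.
n(CaCO3) = 0.01660 / 2 = 0.008298 mol.
mass = 0.008298 mol x 100.09 g/mol = 0.831 g.

0.831 g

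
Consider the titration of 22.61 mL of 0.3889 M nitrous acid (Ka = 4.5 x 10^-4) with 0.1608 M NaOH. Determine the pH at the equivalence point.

n(HNO2) = 0.3889 x 0.02261 = 0.008793 mol; V(NaOH) at equivalence = 0.008793/0.1608 = 0.05468 L.
At equivalence all the acid is converted to NO2-; total volume = 0.02261 + 0.05468 = 0.07729 L, so [NO2-] = 0.008793/0.07729 = 0.1138 M.
Kb = Kw/Ka = 1.0e-14 / 4.5 x 10^-4 = 2.22e-11.
[OH^-] = sqrt(Kb x [NO2-]) = sqrt(2.22e-11 x 0.1138) = 1.59e-6 M.
pOH = 5.80, so pH = 14.00 - 5.80 = 8.20.

8.20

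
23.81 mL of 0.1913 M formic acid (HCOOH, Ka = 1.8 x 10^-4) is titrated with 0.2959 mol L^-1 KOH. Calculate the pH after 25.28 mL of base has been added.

n(acid) = 0.1913 x 0.02381 = 0.004555 mol; n(KOH) added = 0.2959 x 0.02528 = 0.007480 mol.
Base is in excess by 0.007480 - 0.004555 = 0.002925 mol in a total volume of 0.04909 L.
[OH^-] = 0.002925/0.04909 = 0.05959 M, so pOH = 1.22 and pH = 14.00 - 1.22 = 12.78.

12.78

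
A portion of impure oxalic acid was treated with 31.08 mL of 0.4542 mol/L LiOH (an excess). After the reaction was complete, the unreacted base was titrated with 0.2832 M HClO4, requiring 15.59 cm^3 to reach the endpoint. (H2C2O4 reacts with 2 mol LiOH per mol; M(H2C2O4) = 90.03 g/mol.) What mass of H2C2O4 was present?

Total n(LiOH) added = 0.4542 x 0.03108 = 0.01412 mol.
n(HClO4) used = 0.2832 x 0.01559 = 0.004415 mol, which equals the excess n(LiOH).
So n(LiOH) consumed by the sample = 0.01412 - 0.004415 = 0.009701 mol.
n(H2C2O4) = 0.009701 / 2 = 0.004851 mol.
mass = 0.004851 mol x 90.03 g/mol = 0.437 g.

0.437 g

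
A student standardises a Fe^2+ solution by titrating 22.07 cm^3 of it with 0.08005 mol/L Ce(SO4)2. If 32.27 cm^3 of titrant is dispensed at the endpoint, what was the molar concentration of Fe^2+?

n(Ce(SO4)2) = 0.08005 x 0.03227 = 0.002583 mol.
From the balanced equation, 1 mol Ce(SO4)2 reacts with 1 mol Fe^2+, so n(Fe^2+) = 0.002583 x 1/1 = 0.002583 mol.
[Fe^2+] = 0.002583 / 0.02207 L = 0.117 M.

0.117 M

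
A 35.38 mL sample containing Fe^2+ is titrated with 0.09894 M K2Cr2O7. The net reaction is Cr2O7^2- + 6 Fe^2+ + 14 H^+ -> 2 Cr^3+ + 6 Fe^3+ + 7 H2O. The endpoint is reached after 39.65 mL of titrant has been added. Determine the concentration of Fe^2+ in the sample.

0.665 M

n(K2Cr2O7) = 0.09894 x 0.03965 = 0.003923 mol.
From the balanced equation, 1 mol K2Cr2O7 reacts with 6 mol Fe^2+, so n(Fe^2+) = 0.003923 x 6/1 = 0.02354 mol.
[Fe^2+] = 0.02354 / 0.03538 L = 0.665 M.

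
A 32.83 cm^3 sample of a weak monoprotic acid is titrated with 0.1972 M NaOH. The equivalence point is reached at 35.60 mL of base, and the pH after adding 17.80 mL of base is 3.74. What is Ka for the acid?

1.8 x 10^-4

17.80 mL is half of the equivalence volume, so this is the half-equivalence point where [HA] = [A^-].
At half-equivalence pH = pKa, so pKa = 3.74.
Ka = 10^(-3.74) = 1.8 x 10^-4.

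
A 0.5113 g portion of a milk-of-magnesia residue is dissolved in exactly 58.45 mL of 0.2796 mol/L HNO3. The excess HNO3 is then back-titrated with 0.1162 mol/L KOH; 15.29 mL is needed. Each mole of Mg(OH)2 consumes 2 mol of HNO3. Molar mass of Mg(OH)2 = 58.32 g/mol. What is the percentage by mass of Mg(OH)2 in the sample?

Total n(HNO3) added = 0.2796 x 0.05845 = 0.01634 mol.
n(KOH) used = 0.1162 x 0.01529 = 0.001777 mol, which equals the excess n(HNO3).
So n(HNO3) consumed by the sample = 0.01634 - 0.001777 = 0.01457 mol.
n(Mg(OH)2) = 0.01457 / 2 = 0.007283 mol.
mass Mg(OH)2 = 0.007283 x 58.32 = 0.4247 g, so %Mg(OH)2 = 0.4247/0.5113 x 100 = 83.1%.

83.1%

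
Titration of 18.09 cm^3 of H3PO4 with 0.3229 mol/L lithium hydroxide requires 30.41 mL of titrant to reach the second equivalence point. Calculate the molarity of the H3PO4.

n(LiOH) = 0.3229 x 0.03041 = 0.009819 mol.
At the second equivalence point, 2 mol OH^- react per mol H3PO4, so n(H3PO4) = 0.009819 / 2 = 0.004910 mol.
[H3PO4] = 0.004910 / 0.01809 L = 0.271 M.

0.271 M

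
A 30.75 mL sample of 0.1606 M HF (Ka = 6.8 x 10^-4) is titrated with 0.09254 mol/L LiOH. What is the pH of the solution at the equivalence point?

7.97

n(HF) = 0.1606 x 0.03075 = 0.004938 mol; V(LiOH) at equivalence = 0.004938/0.09254 = 0.05337 L.
At equivalence all the acid is converted to F-; total volume = 0.03075 + 0.05337 = 0.08412 L, so [F-] = 0.004938/0.08412 = 0.05871 M.
Kb = Kw/Ka = 1.0e-14 / 6.8 x 10^-4 = 1.47e-11.
[OH^-] = sqrt(Kb x [F-]) = sqrt(1.47e-11 x 0.05871) = 9.29e-7 M.
pOH = 6.03, so pH = 14.00 - 6.03 = 7.97.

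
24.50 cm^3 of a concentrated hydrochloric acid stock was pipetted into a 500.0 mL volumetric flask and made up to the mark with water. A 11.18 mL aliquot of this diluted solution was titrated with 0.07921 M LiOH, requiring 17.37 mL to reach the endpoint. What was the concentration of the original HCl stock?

2.51 M

n(LiOH) = 0.07921 x 0.01737 = 0.001376 mol.
n(HCl) in the aliquot = 0.001376 mol.
[diluted HCl] = 0.001376 / 0.01118 = 0.1231 M.
Dilution factor = 500.0/24.50 = 20.41, so [stock] = 0.1231 x 20.41 = 2.51 M.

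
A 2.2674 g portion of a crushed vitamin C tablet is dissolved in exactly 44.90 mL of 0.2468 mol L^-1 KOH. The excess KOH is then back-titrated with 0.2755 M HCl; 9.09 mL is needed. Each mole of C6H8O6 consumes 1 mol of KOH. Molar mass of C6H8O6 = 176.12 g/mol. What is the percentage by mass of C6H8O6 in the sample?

66.6%

Total n(KOH) added = 0.2468 x 0.04490 = 0.01108 mol.
n(HCl) used = 0.2755 x 0.009090 = 0.002504 mol, which equals the excess n(KOH).
So n(KOH) consumed by the sample = 0.01108 - 0.002504 = 0.008577 mol.
n(C6H8O6) = 0.008577 / 1 = 0.008577 mol.
mass C6H8O6 = 0.008577 x 176.12 = 1.511 g, so %C6H8O6 = 1.511/2.2674 x 100 = 66.6%.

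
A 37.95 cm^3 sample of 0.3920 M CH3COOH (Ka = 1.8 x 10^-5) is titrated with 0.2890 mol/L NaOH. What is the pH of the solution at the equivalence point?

n(CH3COOH) = 0.3920 x 0.03795 = 0.01488 mol; V(NaOH) at equivalence = 0.01488/0.2890 = 0.05148 L.
At equivalence all the acid is converted to CH3COO-; total volume = 0.03795 + 0.05148 = 0.08943 L, so [CH3COO-] = 0.01488/0.08943 = 0.1664 M.
Kb = Kw/Ka = 1.0e-14 / 1.8 x 10^-5 = 5.56e-10.
[OH^-] = sqrt(Kb x [CH3COO-]) = sqrt(5.56e-10 x 0.1664) = 9.61e-6 M.
pOH = 5.02, so pH = 14.00 - 5.02 = 8.98.

8.98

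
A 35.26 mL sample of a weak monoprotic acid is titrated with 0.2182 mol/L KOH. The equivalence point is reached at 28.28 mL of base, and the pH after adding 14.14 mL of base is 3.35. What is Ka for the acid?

14.14 mL is half of the equivalence volume, so this is the half-equivalence point where [HA] = [A^-].
At half-equivalence pH = pKa, so pKa = 3.35.
Ka = 10^(-3.35) = 4.5 x 10^-4.

4.5 x 10^-4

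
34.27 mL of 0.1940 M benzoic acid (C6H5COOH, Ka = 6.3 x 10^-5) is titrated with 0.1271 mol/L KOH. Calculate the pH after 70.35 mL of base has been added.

12.34

n(acid) = 0.1940 x 0.03427 = 0.006648 mol; n(KOH) added = 0.1271 x 0.07035 = 0.008941 mol.
Base is in excess by 0.008941 - 0.006648 = 0.002293 mol in a total volume of 0.1046 L.
[OH^-] = 0.002293/0.1046 = 0.02192 M, so pOH = 1.66 and pH = 14.00 - 1.66 = 12.34.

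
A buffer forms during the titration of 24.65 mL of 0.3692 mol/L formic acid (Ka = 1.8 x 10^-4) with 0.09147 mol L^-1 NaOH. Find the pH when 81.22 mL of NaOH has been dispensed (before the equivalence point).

4.39

Initial n(HCOOH) = 0.3692 x 0.02465 = 0.009101 mol.
n(NaOH) added = 0.09147 x 0.08122 = 0.007429 mol, converting that many moles of HCOOH to HCOO-.
Remaining n(HCOOH) = 0.001672 mol; n(HCOO-) = 0.007429 mol.
By Henderson-Hasselbalch, pH = pKa + log([A^-]/[HA]) = 3.74 + log(0.007429/0.001672) = 3.74 + (+0.65) = 4.39.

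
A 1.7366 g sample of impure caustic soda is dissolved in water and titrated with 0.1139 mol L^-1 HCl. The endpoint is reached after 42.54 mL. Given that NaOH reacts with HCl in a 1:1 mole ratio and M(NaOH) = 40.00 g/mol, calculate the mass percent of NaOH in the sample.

n(HCl) = 0.1139 x 0.04254 = 0.004845 mol.
n(NaOH) = 0.004845 / 1 = 0.004845 mol.
mass of NaOH = 0.004845 x 40.00 = 0.1938 g.
% purity = 0.1938 / 1.7366 x 100 = 11.2%.

11.2%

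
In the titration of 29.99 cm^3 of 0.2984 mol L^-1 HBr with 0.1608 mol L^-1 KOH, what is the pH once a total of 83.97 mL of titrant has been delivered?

12.60

n(acid) = 0.2984 x 0.02999 = 0.008949 mol; n(KOH) added = 0.1608 x 0.08397 = 0.01350 mol.
Base is in excess by 0.01350 - 0.008949 = 0.004553 mol in a total volume of 0.1140 L.
[OH^-] = 0.004553/0.1140 = 0.03996 M, so pOH = 1.40 and pH = 14.00 - 1.40 = 12.60.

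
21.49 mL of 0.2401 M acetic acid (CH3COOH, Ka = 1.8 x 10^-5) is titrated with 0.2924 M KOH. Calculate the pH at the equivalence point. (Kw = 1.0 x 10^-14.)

8.93

n(CH3COOH) = 0.2401 x 0.02149 = 0.005160 mol; V(KOH) at equivalence = 0.005160/0.2924 = 0.01765 L.
At equivalence all the acid is converted to CH3COO-; total volume = 0.02149 + 0.01765 = 0.03914 L, so [CH3COO-] = 0.005160/0.03914 = 0.1318 M.
Kb = Kw/Ka = 1.0e-14 / 1.8 x 10^-5 = 5.56e-10.
[OH^-] = sqrt(Kb x [CH3COO-]) = sqrt(5.56e-10 x 0.1318) = 8.56e-6 M.
pOH = 5.07, so pH = 14.00 - 5.07 = 8.93.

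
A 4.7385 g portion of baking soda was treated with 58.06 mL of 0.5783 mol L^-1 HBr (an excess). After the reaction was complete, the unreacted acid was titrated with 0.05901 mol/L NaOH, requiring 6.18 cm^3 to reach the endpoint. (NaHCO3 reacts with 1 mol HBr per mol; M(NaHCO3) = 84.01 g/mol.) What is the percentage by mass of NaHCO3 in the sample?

Total n(HBr) added = 0.5783 x 0.05806 = 0.03358 mol.
n(NaOH) used = 0.05901 x 0.006180 = 0.0003647 mol, which equals the excess n(HBr).
So n(HBr) consumed by the sample = 0.03358 - 0.0003647 = 0.03321 mol.
n(NaHCO3) = 0.03321 / 1 = 0.03321 mol.
mass NaHCO3 = 0.03321 x 84.01 = 2.790 g, so %NaHCO3 = 2.790/4.7385 x 100 = 58.9%.

58.9%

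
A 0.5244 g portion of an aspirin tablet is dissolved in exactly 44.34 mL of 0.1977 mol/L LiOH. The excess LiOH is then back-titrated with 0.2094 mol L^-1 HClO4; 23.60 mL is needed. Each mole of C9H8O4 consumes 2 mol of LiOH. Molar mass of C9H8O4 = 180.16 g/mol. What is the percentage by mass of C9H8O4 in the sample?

Total n(LiOH) added = 0.1977 x 0.04434 = 0.008766 mol.
n(HClO4) used = 0.2094 x 0.02360 = 0.004942 mol, which equals the excess n(LiOH).
So n(LiOH) consumed by the sample = 0.008766 - 0.004942 = 0.003824 mol.
n(C9H8O4) = 0.003824 / 2 = 0.001912 mol.
mass C9H8O4 = 0.001912 x 180.16 = 0.3445 g, so %C9H8O4 = 0.3445/0.5244 x 100 = 65.7%.

65.7%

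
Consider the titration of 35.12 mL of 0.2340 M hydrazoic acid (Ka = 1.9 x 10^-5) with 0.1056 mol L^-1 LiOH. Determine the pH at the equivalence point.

n(HN3) = 0.2340 x 0.03512 = 0.008218 mol; V(LiOH) at equivalence = 0.008218/0.1056 = 0.07782 L.
At equivalence all the acid is converted to N3-; total volume = 0.03512 + 0.07782 = 0.1129 L, so [N3-] = 0.008218/0.1129 = 0.07276 M.
Kb = Kw/Ka = 1.0e-14 / 1.9 x 10^-5 = 5.26e-10.
[OH^-] = sqrt(Kb x [N3-]) = sqrt(5.26e-10 x 0.07276) = 6.19e-6 M.
pOH = 5.21, so pH = 14.00 - 5.21 = 8.79.

8.79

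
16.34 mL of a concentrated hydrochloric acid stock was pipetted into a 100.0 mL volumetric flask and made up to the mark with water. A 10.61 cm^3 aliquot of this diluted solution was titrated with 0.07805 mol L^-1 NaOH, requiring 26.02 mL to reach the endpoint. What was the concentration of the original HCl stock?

1.17 M

n(NaOH) = 0.07805 x 0.02602 = 0.002031 mol.
n(HCl) in the aliquot = 0.002031 mol.
[diluted HCl] = 0.002031 / 0.01061 = 0.1914 M.
Dilution factor = 100.0/16.34 = 6.120, so [stock] = 0.1914 x 6.120 = 1.17 M.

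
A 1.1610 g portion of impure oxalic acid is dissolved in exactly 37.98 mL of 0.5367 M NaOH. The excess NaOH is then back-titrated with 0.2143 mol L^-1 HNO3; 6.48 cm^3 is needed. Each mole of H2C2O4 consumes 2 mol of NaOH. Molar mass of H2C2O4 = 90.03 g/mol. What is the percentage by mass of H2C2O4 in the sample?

Total n(NaOH) added = 0.5367 x 0.03798 = 0.02038 mol.
n(HNO3) used = 0.2143 x 0.006480 = 0.001389 mol, which equals the excess n(NaOH).
So n(NaOH) consumed by the sample = 0.02038 - 0.001389 = 0.01900 mol.
n(H2C2O4) = 0.01900 / 2 = 0.009498 mol.
mass H2C2O4 = 0.009498 x 90.03 = 0.8551 g, so %H2C2O4 = 0.8551/1.1610 x 100 = 73.6%.

73.6%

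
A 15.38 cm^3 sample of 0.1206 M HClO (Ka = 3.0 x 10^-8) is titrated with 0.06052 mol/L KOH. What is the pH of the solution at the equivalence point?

10.06

n(HClO) = 0.1206 x 0.01538 = 0.001855 mol; V(KOH) at equivalence = 0.001855/0.06052 = 0.03065 L.
At equivalence all the acid is converted to ClO-; total volume = 0.01538 + 0.03065 = 0.04603 L, so [ClO-] = 0.001855/0.04603 = 0.04030 M.
Kb = Kw/Ka = 1.0e-14 / 3.0 x 10^-8 = 3.33e-7.
[OH^-] = sqrt(Kb x [ClO-]) = sqrt(3.33e-7 x 0.04030) = 0.000116 M.
pOH = 3.94, so pH = 14.00 - 3.94 = 10.06.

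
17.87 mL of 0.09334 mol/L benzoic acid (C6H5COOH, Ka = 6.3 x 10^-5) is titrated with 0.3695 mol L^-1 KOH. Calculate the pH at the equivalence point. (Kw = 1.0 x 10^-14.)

8.54

n(C6H5COOH) = 0.09334 x 0.01787 = 0.001668 mol; V(KOH) at equivalence = 0.001668/0.3695 = 0.004514 L.
At equivalence all the acid is converted to C6H5COO-; total volume = 0.01787 + 0.004514 = 0.02238 L, so [C6H5COO-] = 0.001668/0.02238 = 0.07452 M.
Kb = Kw/Ka = 1.0e-14 / 6.3 x 10^-5 = 1.59e-10.
[OH^-] = sqrt(Kb x [C6H5COO-]) = sqrt(1.59e-10 x 0.07452) = 3.44e-6 M.
pOH = 5.46, so pH = 14.00 - 5.46 = 8.54.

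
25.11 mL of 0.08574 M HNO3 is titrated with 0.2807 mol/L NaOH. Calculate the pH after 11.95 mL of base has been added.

n(acid) = 0.08574 x 0.02511 = 0.002153 mol; n(NaOH) added = 0.2807 x 0.01195 = 0.003354 mol.
Base is in excess by 0.003354 - 0.002153 = 0.001201 mol in a total volume of 0.03706 L.
[OH^-] = 0.001201/0.03706 = 0.03242 M, so pOH = 1.49 and pH = 14.00 - 1.49 = 12.51.

12.51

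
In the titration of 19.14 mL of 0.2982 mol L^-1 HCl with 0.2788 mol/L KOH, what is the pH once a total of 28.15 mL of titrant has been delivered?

n(acid) = 0.2982 x 0.01914 = 0.005708 mol; n(KOH) added = 0.2788 x 0.02815 = 0.007848 mol.
Base is in excess by 0.007848 - 0.005708 = 0.002141 mol in a total volume of 0.04729 L.
[OH^-] = 0.002141/0.04729 = 0.04527 M, so pOH = 1.34 and pH = 14.00 - 1.34 = 12.66.

12.66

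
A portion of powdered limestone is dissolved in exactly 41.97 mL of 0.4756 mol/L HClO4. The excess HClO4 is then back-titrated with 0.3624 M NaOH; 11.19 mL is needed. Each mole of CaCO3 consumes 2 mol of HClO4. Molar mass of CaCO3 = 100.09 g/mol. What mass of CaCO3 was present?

0.796 g

Total n(HClO4) added = 0.4756 x 0.04197 = 0.01996 mol.
n(NaOH) used = 0.3624 x 0.01119 = 0.004055 mol, which equals the excess n(HClO4).
So n(HClO4) consumed by the sample = 0.01996 - 0.004055 = 0.01591 mol.
n(CaCO3) = 0.01591 / 2 = 0.007953 mol.
mass = 0.007953 mol x 100.09 g/mol = 0.796 g.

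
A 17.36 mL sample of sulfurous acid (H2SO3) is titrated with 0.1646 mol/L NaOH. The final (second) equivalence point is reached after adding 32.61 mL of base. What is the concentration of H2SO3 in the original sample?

n(NaOH) = 0.1646 x 0.03261 = 0.005368 mol.
At the final (second) equivalence point, 2 mol OH^- react per mol H2SO3, so n(H2SO3) = 0.005368 / 2 = 0.002684 mol.
[H2SO3] = 0.002684 / 0.01736 L = 0.155 M.

0.155 M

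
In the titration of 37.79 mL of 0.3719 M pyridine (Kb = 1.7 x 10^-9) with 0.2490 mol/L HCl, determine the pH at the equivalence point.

n(C5H5N) = 0.3719 x 0.03779 = 0.01405 mol; V(HCl) at equivalence = 0.01405/0.2490 = 0.05644 L.
At equivalence the base is fully converted to C5H5NH+; total volume = 0.09423 L, so [C5H5NH+] = 0.01405/0.09423 = 0.1491 M.
Ka(C5H5NH+) = Kw/Kb = 1.0e-14 / 1.7 x 10^-9 = 5.88e-6.
[H^+] = sqrt(Ka x [C5H5NH+]) = sqrt(5.88e-6 x 0.1491) = 0.000937 M.
pH = -log(0.000937) = 3.03.

3.03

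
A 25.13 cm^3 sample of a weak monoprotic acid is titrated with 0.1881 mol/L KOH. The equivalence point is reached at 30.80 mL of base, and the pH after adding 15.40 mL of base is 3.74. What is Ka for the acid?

1.8 x 10^-4

15.40 mL is half of the equivalence volume, so this is the half-equivalence point where [HA] = [A^-].
At half-equivalence pH = pKa, so pKa = 3.74.
Ka = 10^(-3.74) = 1.8 x 10^-4.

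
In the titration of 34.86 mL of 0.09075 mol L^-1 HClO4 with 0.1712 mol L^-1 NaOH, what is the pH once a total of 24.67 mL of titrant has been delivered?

12.25

n(acid) = 0.09075 x 0.03486 = 0.003164 mol; n(NaOH) added = 0.1712 x 0.02467 = 0.004224 mol.
Base is in excess by 0.004224 - 0.003164 = 0.001060 mol in a total volume of 0.05953 L.
[OH^-] = 0.001060/0.05953 = 0.01781 M, so pOH = 1.75 and pH = 14.00 - 1.75 = 12.25.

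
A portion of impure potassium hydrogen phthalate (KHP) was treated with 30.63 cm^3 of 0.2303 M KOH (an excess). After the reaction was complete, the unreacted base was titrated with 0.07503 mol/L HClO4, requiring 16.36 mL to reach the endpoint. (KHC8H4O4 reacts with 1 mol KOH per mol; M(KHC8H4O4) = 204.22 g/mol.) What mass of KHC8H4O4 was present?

1.19 g

Total n(KOH) added = 0.2303 x 0.03063 = 0.007054 mol.
n(HClO4) used = 0.07503 x 0.01636 = 0.001227 mol, which equals the excess n(KOH).
So n(KOH) consumed by the sample = 0.007054 - 0.001227 = 0.005827 mol.
n(KHC8H4O4) = 0.005827 / 1 = 0.005827 mol.
mass = 0.005827 mol x 204.22 g/mol = 1.19 g.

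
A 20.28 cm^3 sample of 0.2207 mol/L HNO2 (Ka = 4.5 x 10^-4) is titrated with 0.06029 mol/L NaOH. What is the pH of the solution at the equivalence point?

8.01

n(HNO2) = 0.2207 x 0.02028 = 0.004476 mol; V(NaOH) at equivalence = 0.004476/0.06029 = 0.07424 L.
At equivalence all the acid is converted to NO2-; total volume = 0.02028 + 0.07424 = 0.09452 L, so [NO2-] = 0.004476/0.09452 = 0.04735 M.
Kb = Kw/Ka = 1.0e-14 / 4.5 x 10^-4 = 2.22e-11.
[OH^-] = sqrt(Kb x [NO2-]) = sqrt(2.22e-11 x 0.04735) = 1.03e-6 M.
pOH = 5.99, so pH = 14.00 - 5.99 = 8.01.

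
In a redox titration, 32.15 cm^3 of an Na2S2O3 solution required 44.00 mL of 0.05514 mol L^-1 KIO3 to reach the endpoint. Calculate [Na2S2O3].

0.453 M

n(KIO3) = 0.05514 x 0.04400 = 0.002426 mol.
From the balanced equation, 1 mol KIO3 reacts with 6 mol Na2S2O3, so n(Na2S2O3) = 0.002426 x 6/1 = 0.01456 mol.
[Na2S2O3] = 0.01456 / 0.03215 L = 0.453 M.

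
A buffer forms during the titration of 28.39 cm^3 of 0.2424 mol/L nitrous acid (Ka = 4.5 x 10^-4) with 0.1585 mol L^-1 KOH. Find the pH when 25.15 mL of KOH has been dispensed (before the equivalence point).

Initial n(HNO2) = 0.2424 x 0.02839 = 0.006882 mol.
n(KOH) added = 0.1585 x 0.02515 = 0.003986 mol, converting that many moles of HNO2 to NO2-.
Remaining n(HNO2) = 0.002895 mol; n(NO2-) = 0.003986 mol.
By Henderson-Hasselbalch, pH = pKa + log([A^-]/[HA]) = 3.35 + log(0.003986/0.002895) = 3.35 + (+0.14) = 3.49.

3.49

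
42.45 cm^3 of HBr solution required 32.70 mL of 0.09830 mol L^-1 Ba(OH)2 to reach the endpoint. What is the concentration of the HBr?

n(Ba(OH)2) delivered = 0.09830 x 0.03270 = 0.003214 mol.
The reaction is 2 HBr + 1 Ba(OH)2, so n(HBr) = 0.003214 x 2/1 = 0.006429 mol.
[HBr] = 0.006429 mol / 0.04245 L = 0.151 M.

0.151 M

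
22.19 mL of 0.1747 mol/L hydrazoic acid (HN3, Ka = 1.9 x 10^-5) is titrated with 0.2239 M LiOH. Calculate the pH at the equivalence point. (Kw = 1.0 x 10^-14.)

8.86

n(HN3) = 0.1747 x 0.02219 = 0.003877 mol; V(LiOH) at equivalence = 0.003877/0.2239 = 0.01731 L.
At equivalence all the acid is converted to N3-; total volume = 0.02219 + 0.01731 = 0.03950 L, so [N3-] = 0.003877/0.03950 = 0.09813 M.
Kb = Kw/Ka = 1.0e-14 / 1.9 x 10^-5 = 5.26e-10.
[OH^-] = sqrt(Kb x [N3-]) = sqrt(5.26e-10 x 0.09813) = 7.19e-6 M.
pOH = 5.14, so pH = 14.00 - 5.14 = 8.86.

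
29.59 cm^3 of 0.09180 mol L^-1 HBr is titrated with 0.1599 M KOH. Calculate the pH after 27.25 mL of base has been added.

n(acid) = 0.09180 x 0.02959 = 0.002716 mol; n(KOH) added = 0.1599 x 0.02725 = 0.004357 mol.
Base is in excess by 0.004357 - 0.002716 = 0.001641 mol in a total volume of 0.05684 L.
[OH^-] = 0.001641/0.05684 = 0.02887 M, so pOH = 1.54 and pH = 14.00 - 1.54 = 12.46.

12.46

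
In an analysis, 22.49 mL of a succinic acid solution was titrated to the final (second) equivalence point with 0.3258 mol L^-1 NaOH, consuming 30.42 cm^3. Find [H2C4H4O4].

0.220 M

n(NaOH) = 0.3258 x 0.03042 = 0.009911 mol.
At the final (second) equivalence point, 2 mol OH^- react per mol H2C4H4O4, so n(H2C4H4O4) = 0.009911 / 2 = 0.004955 mol.
[H2C4H4O4] = 0.004955 / 0.02249 L = 0.220 M.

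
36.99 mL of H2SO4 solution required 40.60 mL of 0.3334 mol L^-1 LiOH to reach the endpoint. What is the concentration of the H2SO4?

0.183 M

n(LiOH) delivered = 0.3334 x 0.04060 = 0.01354 mol.
The reaction is 1 H2SO4 + 2 LiOH, so n(H2SO4) = 0.01354 x 1/2 = 0.006768 mol.
[H2SO4] = 0.006768 mol / 0.03699 L = 0.183 M.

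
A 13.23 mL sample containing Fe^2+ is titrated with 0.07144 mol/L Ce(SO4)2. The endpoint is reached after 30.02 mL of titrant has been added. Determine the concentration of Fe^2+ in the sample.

0.162 M

n(Ce(SO4)2) = 0.07144 x 0.03002 = 0.002145 mol.
From the balanced equation, 1 mol Ce(SO4)2 reacts with 1 mol Fe^2+, so n(Fe^2+) = 0.002145 x 1/1 = 0.002145 mol.
[Fe^2+] = 0.002145 / 0.01323 L = 0.162 M.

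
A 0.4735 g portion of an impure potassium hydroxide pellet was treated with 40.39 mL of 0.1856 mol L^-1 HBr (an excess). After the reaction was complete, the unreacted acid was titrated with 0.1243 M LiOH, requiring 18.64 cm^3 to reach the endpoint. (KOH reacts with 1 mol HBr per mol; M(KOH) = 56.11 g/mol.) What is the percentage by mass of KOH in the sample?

61.4%

Total n(HBr) added = 0.1856 x 0.04039 = 0.007496 mol.
n(LiOH) used = 0.1243 x 0.01864 = 0.002317 mol, which equals the excess n(HBr).
So n(HBr) consumed by the sample = 0.007496 - 0.002317 = 0.005179 mol.
n(KOH) = 0.005179 / 1 = 0.005179 mol.
mass KOH = 0.005179 x 56.11 = 0.2906 g, so %KOH = 0.2906/0.4735 x 100 = 61.4%.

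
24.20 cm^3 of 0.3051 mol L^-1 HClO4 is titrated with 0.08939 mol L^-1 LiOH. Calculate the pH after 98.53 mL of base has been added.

n(acid) = 0.3051 x 0.02420 = 0.007383 mol; n(LiOH) added = 0.08939 x 0.09853 = 0.008808 mol.
Base is in excess by 0.008808 - 0.007383 = 0.001424 mol in a total volume of 0.1227 L.
[OH^-] = 0.001424/0.1227 = 0.01160 M, so pOH = 1.94 and pH = 14.00 - 1.94 = 12.06.

12.06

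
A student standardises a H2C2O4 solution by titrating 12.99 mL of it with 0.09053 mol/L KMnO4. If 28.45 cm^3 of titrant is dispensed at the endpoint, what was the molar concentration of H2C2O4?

0.496 M

n(KMnO4) = 0.09053 x 0.02845 = 0.002576 mol.
From the balanced equation, 2 mol KMnO4 reacts with 5 mol H2C2O4, so n(H2C2O4) = 0.002576 x 5/2 = 0.006439 mol.
[H2C2O4] = 0.006439 / 0.01299 L = 0.496 M.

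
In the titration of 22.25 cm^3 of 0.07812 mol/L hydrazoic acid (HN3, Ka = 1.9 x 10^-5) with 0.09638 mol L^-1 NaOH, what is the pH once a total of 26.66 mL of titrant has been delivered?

n(acid) = 0.07812 x 0.02225 = 0.001738 mol; n(NaOH) added = 0.09638 x 0.02666 = 0.002569 mol.
Base is in excess by 0.002569 - 0.001738 = 0.0008313 mol in a total volume of 0.04891 L.
[OH^-] = 0.0008313/0.04891 = 0.01700 M, so pOH = 1.77 and pH = 14.00 - 1.77 = 12.23.

12.23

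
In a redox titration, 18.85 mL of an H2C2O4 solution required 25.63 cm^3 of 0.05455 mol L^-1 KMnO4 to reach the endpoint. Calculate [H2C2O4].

0.185 M

n(KMnO4) = 0.05455 x 0.02563 = 0.001398 mol.
From the balanced equation, 2 mol KMnO4 reacts with 5 mol H2C2O4, so n(H2C2O4) = 0.001398 x 5/2 = 0.003495 mol.
[H2C2O4] = 0.003495 / 0.01885 L = 0.185 M.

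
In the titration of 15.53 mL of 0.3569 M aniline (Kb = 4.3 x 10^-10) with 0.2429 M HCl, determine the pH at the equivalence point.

n(C6H5NH2) = 0.3569 x 0.01553 = 0.005543 mol; V(HCl) at equivalence = 0.005543/0.2429 = 0.02282 L.
At equivalence the base is fully converted to C6H5NH3+; total volume = 0.03835 L, so [C6H5NH3+] = 0.005543/0.03835 = 0.1445 M.
Ka(C6H5NH3+) = Kw/Kb = 1.0e-14 / 4.3 x 10^-10 = 2.33e-5.
[H^+] = sqrt(Ka x [C6H5NH3+]) = sqrt(2.33e-5 x 0.1445) = 0.00183 M.
pH = -log(0.00183) = 2.74.

2.74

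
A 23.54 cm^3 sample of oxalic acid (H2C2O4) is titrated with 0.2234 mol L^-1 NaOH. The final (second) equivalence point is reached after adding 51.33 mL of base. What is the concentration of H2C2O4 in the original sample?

n(NaOH) = 0.2234 x 0.05133 = 0.01147 mol.
At the final (second) equivalence point, 2 mol OH^- react per mol H2C2O4, so n(H2C2O4) = 0.01147 / 2 = 0.005734 mol.
[H2C2O4] = 0.005734 / 0.02354 L = 0.244 M.

0.244 M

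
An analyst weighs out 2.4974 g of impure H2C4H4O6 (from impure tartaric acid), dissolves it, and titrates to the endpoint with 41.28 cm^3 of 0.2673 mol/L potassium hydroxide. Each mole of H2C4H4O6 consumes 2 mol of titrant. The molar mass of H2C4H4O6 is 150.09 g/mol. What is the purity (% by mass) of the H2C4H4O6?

n(KOH) = 0.2673 x 0.04128 = 0.01103 mol.
n(H2C4H4O6) = 0.01103 / 2 = 0.005517 mol.
mass of H2C4H4O6 = 0.005517 x 150.09 = 0.8281 g.
% purity = 0.8281 / 2.4974 x 100 = 33.2%.

33.2%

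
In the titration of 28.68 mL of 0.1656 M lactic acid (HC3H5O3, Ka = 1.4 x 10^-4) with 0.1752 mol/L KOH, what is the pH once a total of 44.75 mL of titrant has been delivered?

12.62

n(acid) = 0.1656 x 0.02868 = 0.004749 mol; n(KOH) added = 0.1752 x 0.04475 = 0.007840 mol.
Base is in excess by 0.007840 - 0.004749 = 0.003091 mol in a total volume of 0.07343 L.
[OH^-] = 0.003091/0.07343 = 0.04209 M, so pOH = 1.38 and pH = 14.00 - 1.38 = 12.62.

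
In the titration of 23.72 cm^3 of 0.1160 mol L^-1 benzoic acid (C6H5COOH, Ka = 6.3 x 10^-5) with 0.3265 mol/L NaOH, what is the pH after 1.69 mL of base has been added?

3.60

Initial n(C6H5COOH) = 0.1160 x 0.02372 = 0.002752 mol.
n(NaOH) added = 0.3265 x 0.001690 = 0.0005518 mol, converting that many moles of C6H5COOH to C6H5COO-.
Remaining n(C6H5COOH) = 0.002200 mol; n(C6H5COO-) = 0.0005518 mol.
By Henderson-Hasselbalch, pH = pKa + log([A^-]/[HA]) = 4.20 + log(0.0005518/0.002200) = 4.20 + (-0.60) = 3.60.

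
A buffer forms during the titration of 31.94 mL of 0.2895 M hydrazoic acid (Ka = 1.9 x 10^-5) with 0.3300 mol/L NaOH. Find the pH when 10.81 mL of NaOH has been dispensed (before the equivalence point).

4.52

Initial n(HN3) = 0.2895 x 0.03194 = 0.009247 mol.
n(NaOH) added = 0.3300 x 0.01081 = 0.003567 mol, converting that many moles of HN3 to N3-.
Remaining n(HN3) = 0.005679 mol; n(N3-) = 0.003567 mol.
By Henderson-Hasselbalch, pH = pKa + log([A^-]/[HA]) = 4.72 + log(0.003567/0.005679) = 4.72 + (-0.20) = 4.52.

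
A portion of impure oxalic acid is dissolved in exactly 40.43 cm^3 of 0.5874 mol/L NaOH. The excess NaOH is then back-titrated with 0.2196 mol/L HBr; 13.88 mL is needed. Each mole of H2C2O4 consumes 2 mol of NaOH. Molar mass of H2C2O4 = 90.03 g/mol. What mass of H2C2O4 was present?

0.932 g

Total n(NaOH) added = 0.5874 x 0.04043 = 0.02375 mol.
n(HBr) used = 0.2196 x 0.01388 = 0.003048 mol, which equals the excess n(NaOH).
So n(NaOH) consumed by the sample = 0.02375 - 0.003048 = 0.02070 mol.
n(H2C2O4) = 0.02070 / 2 = 0.01035 mol.
mass = 0.01035 mol x 90.03 g/mol = 0.932 g.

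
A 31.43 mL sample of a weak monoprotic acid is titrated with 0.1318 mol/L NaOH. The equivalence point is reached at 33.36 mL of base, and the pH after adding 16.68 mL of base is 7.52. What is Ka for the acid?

16.68 mL is half of the equivalence volume, so this is the half-equivalence point where [HA] = [A^-].
At half-equivalence pH = pKa, so pKa = 7.52.
Ka = 10^(-7.52) = 3.0 x 10^-8.

3.0 x 10^-8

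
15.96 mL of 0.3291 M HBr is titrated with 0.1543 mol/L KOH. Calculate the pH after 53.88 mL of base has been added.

n(acid) = 0.3291 x 0.01596 = 0.005252 mol; n(KOH) added = 0.1543 x 0.05388 = 0.008314 mol.
Base is in excess by 0.008314 - 0.005252 = 0.003061 mol in a total volume of 0.06984 L.
[OH^-] = 0.003061/0.06984 = 0.04383 M, so pOH = 1.36 and pH = 14.00 - 1.36 = 12.64.

12.64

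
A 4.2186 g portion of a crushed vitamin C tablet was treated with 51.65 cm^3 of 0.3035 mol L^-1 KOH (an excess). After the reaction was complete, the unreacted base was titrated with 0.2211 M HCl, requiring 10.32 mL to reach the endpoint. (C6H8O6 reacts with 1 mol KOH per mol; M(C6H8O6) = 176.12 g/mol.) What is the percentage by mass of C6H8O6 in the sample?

Total n(KOH) added = 0.3035 x 0.05165 = 0.01568 mol.
n(HCl) used = 0.2211 x 0.01032 = 0.002282 mol, which equals the excess n(KOH).
So n(KOH) consumed by the sample = 0.01568 - 0.002282 = 0.01339 mol.
n(C6H8O6) = 0.01339 / 1 = 0.01339 mol.
mass C6H8O6 = 0.01339 x 176.12 = 2.359 g, so %C6H8O6 = 2.359/4.2186 x 100 = 55.9%.

55.9%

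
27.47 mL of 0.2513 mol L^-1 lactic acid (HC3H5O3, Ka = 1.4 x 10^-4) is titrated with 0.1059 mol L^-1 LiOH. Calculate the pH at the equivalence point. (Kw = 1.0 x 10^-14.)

8.36

n(HC3H5O3) = 0.2513 x 0.02747 = 0.006903 mol; V(LiOH) at equivalence = 0.006903/0.1059 = 0.06519 L.
At equivalence all the acid is converted to C3H5O3-; total volume = 0.02747 + 0.06519 = 0.09266 L, so [C3H5O3-] = 0.006903/0.09266 = 0.07450 M.
Kb = Kw/Ka = 1.0e-14 / 1.4 x 10^-4 = 7.14e-11.
[OH^-] = sqrt(Kb x [C3H5O3-]) = sqrt(7.14e-11 x 0.07450) = 2.31e-6 M.
pOH = 5.64, so pH = 14.00 - 5.64 = 8.36.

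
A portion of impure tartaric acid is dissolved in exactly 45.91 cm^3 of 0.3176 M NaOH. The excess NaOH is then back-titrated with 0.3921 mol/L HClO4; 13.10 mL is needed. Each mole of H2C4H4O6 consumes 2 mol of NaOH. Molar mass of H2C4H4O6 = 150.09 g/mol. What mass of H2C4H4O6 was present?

0.709 g

Total n(NaOH) added = 0.3176 x 0.04591 = 0.01458 mol.
n(HClO4) used = 0.3921 x 0.01310 = 0.005137 mol, which equals the excess n(NaOH).
So n(NaOH) consumed by the sample = 0.01458 - 0.005137 = 0.009445 mol.
n(H2C4H4O6) = 0.009445 / 2 = 0.004722 mol.
mass = 0.004722 mol x 150.09 g/mol = 0.709 g.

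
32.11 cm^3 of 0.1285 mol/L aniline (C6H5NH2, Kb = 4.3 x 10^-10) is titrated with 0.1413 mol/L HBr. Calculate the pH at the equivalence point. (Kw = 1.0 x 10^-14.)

2.90

n(C6H5NH2) = 0.1285 x 0.03211 = 0.004126 mol; V(HBr) at equivalence = 0.004126/0.1413 = 0.02920 L.
At equivalence the base is fully converted to C6H5NH3+; total volume = 0.06131 L, so [C6H5NH3+] = 0.004126/0.06131 = 0.06730 M.
Ka(C6H5NH3+) = Kw/Kb = 1.0e-14 / 4.3 x 10^-10 = 2.33e-5.
[H^+] = sqrt(Ka x [C6H5NH3+]) = sqrt(2.33e-5 x 0.06730) = 0.00125 M.
pH = -log(0.00125) = 2.90.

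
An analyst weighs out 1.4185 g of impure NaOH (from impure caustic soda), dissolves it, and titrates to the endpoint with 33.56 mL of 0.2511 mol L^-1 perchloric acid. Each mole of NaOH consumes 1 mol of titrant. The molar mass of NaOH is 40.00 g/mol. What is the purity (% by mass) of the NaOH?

n(HClO4) = 0.2511 x 0.03356 = 0.008427 mol.
n(NaOH) = 0.008427 / 1 = 0.008427 mol.
mass of NaOH = 0.008427 x 40.00 = 0.3371 g.
% purity = 0.3371 / 1.4185 x 100 = 23.8%.

23.8%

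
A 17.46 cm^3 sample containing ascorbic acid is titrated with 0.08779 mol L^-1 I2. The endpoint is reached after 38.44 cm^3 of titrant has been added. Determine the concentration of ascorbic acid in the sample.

n(I2) = 0.08779 x 0.03844 = 0.003375 mol.
From the balanced equation, 1 mol I2 reacts with 1 mol ascorbic acid, so n(ascorbic acid) = 0.003375 x 1/1 = 0.003375 mol.
[ascorbic acid] = 0.003375 / 0.01746 L = 0.193 M.

0.193 M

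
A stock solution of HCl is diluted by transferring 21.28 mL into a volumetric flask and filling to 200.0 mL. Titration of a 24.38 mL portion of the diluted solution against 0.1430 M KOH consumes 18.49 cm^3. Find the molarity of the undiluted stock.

n(KOH) = 0.1430 x 0.01849 = 0.002644 mol.
n(HCl) in the aliquot = 0.002644 mol.
[diluted HCl] = 0.002644 / 0.02438 = 0.1085 M.
Dilution factor = 200.0/21.28 = 9.398, so [stock] = 0.1085 x 9.398 = 1.02 M.

1.02 M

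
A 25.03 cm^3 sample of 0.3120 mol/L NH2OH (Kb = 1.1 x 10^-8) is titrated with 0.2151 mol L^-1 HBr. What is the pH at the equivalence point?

3.47

n(NH2OH) = 0.3120 x 0.02503 = 0.007809 mol; V(HBr) at equivalence = 0.007809/0.2151 = 0.03631 L.
At equivalence the base is fully converted to NH3OH+; total volume = 0.06134 L, so [NH3OH+] = 0.007809/0.06134 = 0.1273 M.
Ka(NH3OH+) = Kw/Kb = 1.0e-14 / 1.1 x 10^-8 = 9.09e-7.
[H^+] = sqrt(Ka x [NH3OH+]) = sqrt(9.09e-7 x 0.1273) = 0.000340 M.
pH = -log(0.000340) = 3.47.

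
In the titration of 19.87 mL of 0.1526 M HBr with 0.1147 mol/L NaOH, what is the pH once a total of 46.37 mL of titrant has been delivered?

n(acid) = 0.1526 x 0.01987 = 0.003032 mol; n(NaOH) added = 0.1147 x 0.04637 = 0.005319 mol.
Base is in excess by 0.005319 - 0.003032 = 0.002286 mol in a total volume of 0.06624 L.
[OH^-] = 0.002286/0.06624 = 0.03452 M, so pOH = 1.46 and pH = 14.00 - 1.46 = 12.54.

12.54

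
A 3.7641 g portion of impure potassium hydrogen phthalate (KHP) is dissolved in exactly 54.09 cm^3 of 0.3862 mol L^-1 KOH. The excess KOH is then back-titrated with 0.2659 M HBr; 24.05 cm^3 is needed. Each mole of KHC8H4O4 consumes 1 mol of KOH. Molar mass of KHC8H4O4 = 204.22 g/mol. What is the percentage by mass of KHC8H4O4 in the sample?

78.6%

Total n(KOH) added = 0.3862 x 0.05409 = 0.02089 mol.
n(HBr) used = 0.2659 x 0.02405 = 0.006395 mol, which equals the excess n(KOH).
So n(KOH) consumed by the sample = 0.02089 - 0.006395 = 0.01449 mol.
n(KHC8H4O4) = 0.01449 / 1 = 0.01449 mol.
mass KHC8H4O4 = 0.01449 x 204.22 = 2.960 g, so %KHC8H4O4 = 2.960/3.7641 x 100 = 78.6%.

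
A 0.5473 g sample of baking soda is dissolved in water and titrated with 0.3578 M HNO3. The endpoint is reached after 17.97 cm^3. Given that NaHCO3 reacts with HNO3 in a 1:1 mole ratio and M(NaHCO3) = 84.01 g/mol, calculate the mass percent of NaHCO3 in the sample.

n(HNO3) = 0.3578 x 0.01797 = 0.006430 mol.
n(NaHCO3) = 0.006430 / 1 = 0.006430 mol.
mass of NaHCO3 = 0.006430 x 84.01 = 0.5402 g.
% purity = 0.5402 / 0.5473 x 100 = 98.7%.

98.7%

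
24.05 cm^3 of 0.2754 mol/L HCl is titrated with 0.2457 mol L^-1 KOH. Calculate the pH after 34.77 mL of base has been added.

n(acid) = 0.2754 x 0.02405 = 0.006623 mol; n(KOH) added = 0.2457 x 0.03477 = 0.008543 mol.
Base is in excess by 0.008543 - 0.006623 = 0.001920 mol in a total volume of 0.05882 L.
[OH^-] = 0.001920/0.05882 = 0.03264 M, so pOH = 1.49 and pH = 14.00 - 1.49 = 12.51.

12.51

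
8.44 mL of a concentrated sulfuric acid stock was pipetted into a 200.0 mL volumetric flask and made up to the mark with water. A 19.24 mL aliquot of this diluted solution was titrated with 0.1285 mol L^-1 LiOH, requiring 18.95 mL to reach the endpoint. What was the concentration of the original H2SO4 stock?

n(LiOH) = 0.1285 x 0.01895 = 0.002435 mol.
n(H2SO4) in the aliquot = 0.002435 x 1/2 = 0.001218 mol.
[diluted H2SO4] = 0.001218 / 0.01924 = 0.06328 M.
Dilution factor = 200.0/8.440 = 23.70, so [stock] = 0.06328 x 23.70 = 1.50 M.

1.50 M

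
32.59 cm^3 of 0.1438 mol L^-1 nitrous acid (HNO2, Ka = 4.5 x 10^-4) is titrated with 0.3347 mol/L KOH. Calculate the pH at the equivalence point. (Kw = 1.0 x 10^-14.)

n(HNO2) = 0.1438 x 0.03259 = 0.004686 mol; V(KOH) at equivalence = 0.004686/0.3347 = 0.01400 L.
At equivalence all the acid is converted to NO2-; total volume = 0.03259 + 0.01400 = 0.04659 L, so [NO2-] = 0.004686/0.04659 = 0.1006 M.
Kb = Kw/Ka = 1.0e-14 / 4.5 x 10^-4 = 2.22e-11.
[OH^-] = sqrt(Kb x [NO2-]) = sqrt(2.22e-11 x 0.1006) = 1.50e-6 M.
pOH = 5.83, so pH = 14.00 - 5.83 = 8.17.

8.17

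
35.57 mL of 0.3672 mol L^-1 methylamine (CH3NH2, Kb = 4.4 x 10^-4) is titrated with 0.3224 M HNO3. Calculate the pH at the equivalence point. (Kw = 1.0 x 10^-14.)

5.70

n(CH3NH2) = 0.3672 x 0.03557 = 0.01306 mol; V(HNO3) at equivalence = 0.01306/0.3224 = 0.04051 L.
At equivalence the base is fully converted to CH3NH3+; total volume = 0.07608 L, so [CH3NH3+] = 0.01306/0.07608 = 0.1717 M.
Ka(CH3NH3+) = Kw/Kb = 1.0e-14 / 4.4 x 10^-4 = 2.27e-11.
[H^+] = sqrt(Ka x [CH3NH3+]) = sqrt(2.27e-11 x 0.1717) = 1.98e-6 M.
pH = -log(1.98e-6) = 5.70.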